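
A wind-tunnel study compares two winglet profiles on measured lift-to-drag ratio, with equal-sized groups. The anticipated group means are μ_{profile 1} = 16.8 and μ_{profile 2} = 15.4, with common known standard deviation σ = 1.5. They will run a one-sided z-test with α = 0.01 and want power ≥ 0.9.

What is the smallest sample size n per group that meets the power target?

Standardized effect: d = |μ_{profile 1} − μ_{profile 2}| / σ = |16.8 − 15.4| / 1.5 = 0.9333
Set Φ(δ − 2.326) = 0.9; then δ − 2.326 = Φ⁻¹(0.9) = 1.282, giving δ = 3.608.
δ = d·√(n/2) ⇒ n = 2(δ/d)² = 2 × (3.608 / 0.9333)² = 29.89.
Rounding up, n = 30 per group.

n = 30 per group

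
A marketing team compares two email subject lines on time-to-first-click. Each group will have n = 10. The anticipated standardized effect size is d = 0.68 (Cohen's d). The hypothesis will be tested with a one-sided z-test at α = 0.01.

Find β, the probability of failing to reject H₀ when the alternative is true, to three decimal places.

Noncentrality parameter: δ = d·√(n/2) = 0.68 × √(10/2) = 1.5205
One-sided α = 0.01 → critical value z_{0.01} = 2.326.
Power = P(Z > 2.326 − δ) = Φ(-0.806) = 0.2102.
Type II error: β = 1 − power = 1 − 0.2102 = 0.7898.

β ≈ 0.790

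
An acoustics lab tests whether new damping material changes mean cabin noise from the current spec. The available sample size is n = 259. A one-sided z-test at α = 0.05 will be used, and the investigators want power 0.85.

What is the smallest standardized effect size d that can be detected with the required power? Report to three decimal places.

Need Φ(δ − 1.645) = 0.85, so δ = 1.645 + 1.036 = 2.681.
δ = d·√n ⇒ d = δ/√n = 2.681/√259 = 0.1666.

d ≈ 0.167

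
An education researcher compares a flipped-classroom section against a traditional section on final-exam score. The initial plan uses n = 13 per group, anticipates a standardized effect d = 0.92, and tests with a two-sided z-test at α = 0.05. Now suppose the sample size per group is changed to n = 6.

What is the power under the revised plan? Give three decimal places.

With n = 6 per group: δ = d·√(n/2) = 0.92 × √(6/2) = 1.5935. Critical value z_{0.025} = 1.960.
Revised power = Φ(δ − 1.960) + Φ(−δ − 1.960) = Φ(-0.366) + Φ(-3.553) = 0.3570 + 0.0002 = 0.3572.

Power ≈ 0.357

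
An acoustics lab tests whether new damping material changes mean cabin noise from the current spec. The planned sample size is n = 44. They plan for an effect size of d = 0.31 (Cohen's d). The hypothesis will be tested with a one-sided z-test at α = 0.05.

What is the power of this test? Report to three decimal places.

Noncentrality parameter: δ = d·√n = 0.31 × √44 = 2.0563
One-sided α = 0.05 → critical value z_{0.05} = 1.645.
Power = P(Z > 1.645 − δ) = Φ(0.411) = 0.6596.

Power ≈ 0.660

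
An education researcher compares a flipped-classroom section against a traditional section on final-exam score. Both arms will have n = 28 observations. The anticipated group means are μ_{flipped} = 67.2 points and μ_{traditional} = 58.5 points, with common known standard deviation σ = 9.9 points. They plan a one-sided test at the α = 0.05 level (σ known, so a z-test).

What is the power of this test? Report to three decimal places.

Power ≈ 0.950

Standardized effect: d = |μ_{flipped} − μ_{traditional}| / σ = |67.2 − 58.5| / 9.9 = 0.8788
Noncentrality parameter: δ = d·√(n/2) = 0.8788 × √(28/2) = 3.2881
Critical value for a one-sided test at α = 0.05: z_α = 1.645.
Power = P(Z > 1.645 − δ) = Φ(1.643) = 0.9498.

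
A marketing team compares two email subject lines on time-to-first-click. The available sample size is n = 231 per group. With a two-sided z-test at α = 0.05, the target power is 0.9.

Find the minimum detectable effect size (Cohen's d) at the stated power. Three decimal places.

d ≈ 0.302

Required noncentrality: δ = z_{0.025} + z_{0.10} = 1.960 + 1.282 = 3.242.
(Lower-tail contribution to power is negligible for δ > 0.)
δ = d·√(n/2) ⇒ d = δ/√(n/2) = 3.242/√(231/2) = 0.3016.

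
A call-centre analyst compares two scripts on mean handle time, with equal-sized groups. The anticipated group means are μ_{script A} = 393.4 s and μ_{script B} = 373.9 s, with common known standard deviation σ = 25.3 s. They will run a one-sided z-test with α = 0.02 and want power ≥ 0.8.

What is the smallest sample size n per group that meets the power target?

Standardized effect: d = |μ_{script A} − μ_{script B}| / σ = |393.4 − 373.9| / 25.3 = 0.7708
For power 0.8 need Φ(δ − z_{0.02}) = 0.8, so δ = z_{0.02} + z_{0.20} = 2.054 + 0.842 = 2.895.
δ = d·√(n/2) ⇒ n = 2(δ/d)² = 2 × (2.895 / 0.7708)² = 28.22.
Rounding up, n = 29 per group.

n = 29 per group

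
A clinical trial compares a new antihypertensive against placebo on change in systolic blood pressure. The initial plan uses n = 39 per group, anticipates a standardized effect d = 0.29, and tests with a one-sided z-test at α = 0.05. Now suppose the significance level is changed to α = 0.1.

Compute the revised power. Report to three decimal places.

Power ≈ 0.500

δ = d·√(n/2) = 0.29 × √(39/2) = 1.2806 (unchanged). New critical value: z_{0.1} = 1.282.
Revised power = P(Z > 1.282 − δ) = Φ(-0.001) = 0.4996.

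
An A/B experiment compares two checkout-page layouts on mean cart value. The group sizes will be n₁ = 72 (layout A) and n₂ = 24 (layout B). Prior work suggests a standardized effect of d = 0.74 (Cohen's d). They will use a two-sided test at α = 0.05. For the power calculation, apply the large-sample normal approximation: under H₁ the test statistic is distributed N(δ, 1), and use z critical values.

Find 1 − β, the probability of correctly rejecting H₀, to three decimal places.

Power ≈ 0.881

Noncentrality parameter: δ = d / √(1/n₁ + 1/n₂) = 0.74 / √(1/72 + 1/24) = 3.1396
Critical value for a two-sided test at α = 0.05: z_{α/2} = 1.960.
Power = Φ(δ − 1.960) + Φ(−δ − 1.960) = Φ(1.180) + Φ(-5.100) = 0.8809 + 0.0000 = 0.8809.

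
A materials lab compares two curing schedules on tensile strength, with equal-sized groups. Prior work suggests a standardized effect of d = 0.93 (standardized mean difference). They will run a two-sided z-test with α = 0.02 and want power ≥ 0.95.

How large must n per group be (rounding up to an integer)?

n = 37 per group

Set Φ(δ − 2.326) = 0.95; then δ − 2.326 = Φ⁻¹(0.95) = 1.645, giving δ = 3.971.
(The Φ(−δ − z_{α/2}) term is vanishingly small for δ > 0 and is dropped in the standard sample-size formula.)
δ = d·√(n/2) ⇒ n = 2(δ/d)² = 2 × (3.971 / 0.93)² = 36.47.
Rounding up, n = 37 per group.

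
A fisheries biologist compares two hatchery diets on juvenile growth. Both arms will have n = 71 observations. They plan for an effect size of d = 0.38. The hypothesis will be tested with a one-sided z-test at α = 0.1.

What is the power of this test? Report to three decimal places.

Power ≈ 0.837

Noncentrality parameter: λ = d·√(n/2) = 0.38 × √(71/2) = 2.2641
One-sided α = 0.1 → critical value z_{0.1} = 1.282.
Power = P(Z > 1.282 − λ) = Φ(0.983) = 0.8371.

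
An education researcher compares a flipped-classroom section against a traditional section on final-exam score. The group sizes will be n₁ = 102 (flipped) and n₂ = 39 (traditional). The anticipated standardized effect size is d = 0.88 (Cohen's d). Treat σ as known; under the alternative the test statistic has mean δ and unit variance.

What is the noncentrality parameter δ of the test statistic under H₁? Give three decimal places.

The noncentrality parameter scales effect size by the design's sample-size factor: δ = d / √(1/n₁ + 1/n₂) = 0.88 / √(1/102 + 1/39) = 4.6742

δ ≈ 4.674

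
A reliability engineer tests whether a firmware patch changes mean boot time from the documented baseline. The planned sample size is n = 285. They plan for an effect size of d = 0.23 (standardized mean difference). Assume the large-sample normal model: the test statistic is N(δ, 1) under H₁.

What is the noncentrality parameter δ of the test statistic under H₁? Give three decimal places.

The noncentrality parameter scales effect size by the design's sample-size factor: δ = d·√n = 0.23 × √285 = 3.8828

δ ≈ 3.883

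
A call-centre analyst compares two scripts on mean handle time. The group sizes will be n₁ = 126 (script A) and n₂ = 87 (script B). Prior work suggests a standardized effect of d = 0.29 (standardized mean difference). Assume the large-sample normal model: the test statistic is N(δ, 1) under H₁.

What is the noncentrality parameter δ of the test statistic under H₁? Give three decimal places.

δ ≈ 2.080

δ = d / √(1/n₁ + 1/n₂) = 0.29 / √(1/126 + 1/87) = 2.0804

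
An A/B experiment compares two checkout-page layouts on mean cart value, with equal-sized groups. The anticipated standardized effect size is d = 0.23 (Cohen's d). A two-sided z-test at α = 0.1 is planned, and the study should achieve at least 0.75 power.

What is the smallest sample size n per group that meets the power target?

For power 0.75 need Φ(δ − z_{0.05}) = 0.75, so δ = z_{0.05} + z_{0.25} = 1.645 + 0.674 = 2.319.
(Ignoring the negligible lower-tail rejection probability gives the usual closed-form inversion.)
δ = d·√(n/2) ⇒ n = 2(δ/d)² = 2 × (2.319 / 0.23)² = 203.38.
Rounding up, n = 204 per group.

n = 204 per group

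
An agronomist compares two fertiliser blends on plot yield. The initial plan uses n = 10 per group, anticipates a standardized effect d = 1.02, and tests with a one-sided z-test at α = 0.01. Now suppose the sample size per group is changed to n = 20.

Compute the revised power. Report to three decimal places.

With n = 20 per group: δ = d·√(n/2) = 1.02 × √(20/2) = 3.2255. Critical value z_{0.01} = 2.326.
Revised power = P(Z > 2.326 − δ) = Φ(0.899) = 0.8157.

Power ≈ 0.816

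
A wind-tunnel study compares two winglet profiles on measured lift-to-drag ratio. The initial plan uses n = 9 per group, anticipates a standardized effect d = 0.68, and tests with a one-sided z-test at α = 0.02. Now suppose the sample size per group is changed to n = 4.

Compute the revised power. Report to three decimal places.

With n = 4 per group: δ = d·√(n/2) = 0.68 × √(4/2) = 0.9617. Critical value z_{0.02} = 2.054.
Revised power = Φ(δ − 2.054) = Φ(-1.092) = 0.1374.

Power ≈ 0.137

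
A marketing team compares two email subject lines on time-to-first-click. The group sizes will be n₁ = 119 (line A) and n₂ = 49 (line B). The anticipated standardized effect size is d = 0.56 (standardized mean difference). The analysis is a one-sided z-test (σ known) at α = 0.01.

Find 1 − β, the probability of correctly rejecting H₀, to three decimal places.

Noncentrality parameter: δ = d / √(1/n₁ + 1/n₂) = 0.56 / √(1/119 + 1/49) = 3.2992
Critical value for a one-sided test at α = 0.01: z_α = 2.326.
Power = P(Z > 2.326 − δ) = Φ(0.973) = 0.8347.

Power ≈ 0.835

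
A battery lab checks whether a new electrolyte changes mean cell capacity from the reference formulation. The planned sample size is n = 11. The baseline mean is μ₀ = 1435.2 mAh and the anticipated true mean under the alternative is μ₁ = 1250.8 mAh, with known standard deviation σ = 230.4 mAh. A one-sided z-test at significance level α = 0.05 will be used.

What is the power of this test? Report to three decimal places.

Power ≈ 0.844

Standardized effect: d = |μ₁ − μ₀| / σ = |1250.8 − 1435.2| / 230.4 = 0.8003
Noncentrality parameter: δ = d·√n = 0.8003 × √11 = 2.6545
One-sided α = 0.05 → critical value z_{0.05} = 1.645.
Power = Φ(δ − 1.645) = Φ(1.010) = 0.8437.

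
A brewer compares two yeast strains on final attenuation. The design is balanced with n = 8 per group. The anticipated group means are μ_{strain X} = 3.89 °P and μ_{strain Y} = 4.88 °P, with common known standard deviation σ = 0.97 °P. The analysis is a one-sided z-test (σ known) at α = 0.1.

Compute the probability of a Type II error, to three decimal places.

Standardized effect: d = |μ_{strain X} − μ_{strain Y}| / σ = |3.89 − 4.88| / 0.97 = 1.0206
Noncentrality parameter: δ = d·√(n/2) = 1.0206 × √(8/2) = 2.0412
Critical value for a one-sided test at α = 0.1: z_α = 1.282.
Power = P(Z > 1.282 − δ) = Φ(0.760) = 0.7763.
Type II error: β = 1 − power = 1 − 0.7763 = 0.2237.

β ≈ 0.224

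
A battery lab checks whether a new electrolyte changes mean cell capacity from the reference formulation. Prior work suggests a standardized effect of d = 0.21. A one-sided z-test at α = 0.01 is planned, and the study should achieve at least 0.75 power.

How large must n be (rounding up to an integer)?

Set Φ(δ − 2.326) = 0.75; then δ − 2.326 = Φ⁻¹(0.75) = 0.674, giving δ = 3.001.
δ = d·√n ⇒ n = (δ/d)² = (3.001 / 0.21)² = 204.20.
Rounding up, n = 205.

n = 205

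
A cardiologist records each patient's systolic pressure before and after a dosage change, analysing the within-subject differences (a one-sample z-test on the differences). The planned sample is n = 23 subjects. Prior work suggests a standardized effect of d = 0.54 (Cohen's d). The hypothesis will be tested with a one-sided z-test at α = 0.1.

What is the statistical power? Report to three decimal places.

Noncentrality parameter: δ = d·√n = 0.54 × √23 = 2.5897
Critical value for a one-sided test at α = 0.1: z_α = 1.282.
Power = P(Z > 1.282 − δ) = Φ(1.308) = 0.9046.

Power ≈ 0.905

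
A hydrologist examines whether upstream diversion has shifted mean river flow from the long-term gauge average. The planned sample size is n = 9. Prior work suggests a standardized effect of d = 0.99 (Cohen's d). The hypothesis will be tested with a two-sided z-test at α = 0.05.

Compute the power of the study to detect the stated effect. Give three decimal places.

Noncentrality parameter: δ = d·√n = 0.99 × √9 = 2.9700
Critical value for a two-sided test at α = 0.05: z_{α/2} = 1.960.
Power = Φ(δ − 1.960) + Φ(−δ − 1.960) = Φ(1.010) + Φ(-4.930) = 0.8438 + 0.0000 = 0.8438.

Power ≈ 0.844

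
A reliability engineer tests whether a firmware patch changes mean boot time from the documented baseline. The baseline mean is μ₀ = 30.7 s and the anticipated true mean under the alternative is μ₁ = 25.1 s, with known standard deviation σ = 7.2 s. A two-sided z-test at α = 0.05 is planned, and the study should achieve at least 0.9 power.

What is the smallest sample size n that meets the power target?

Standardized effect: d = |μ₁ − μ₀| / σ = |25.1 − 30.7| / 7.2 = 0.7778
Set Φ(δ − 1.960) = 0.9; then δ − 1.960 = Φ⁻¹(0.9) = 1.282, giving δ = 3.242.
(The Φ(−δ − z_{α/2}) term is vanishingly small for δ > 0 and is dropped in the standard sample-size formula.)
δ = d·√n ⇒ n = (δ/d)² = (3.242 / 0.7778)² = 17.37.
Round up to the next whole unit.

n = 18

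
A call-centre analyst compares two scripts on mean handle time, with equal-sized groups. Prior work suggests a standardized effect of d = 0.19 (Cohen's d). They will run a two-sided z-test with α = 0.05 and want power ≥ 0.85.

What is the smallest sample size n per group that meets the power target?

n = 498 per group

For power 0.85 need Φ(δ − z_{0.025}) = 0.85, so δ = z_{0.025} + z_{0.15} = 1.960 + 1.036 = 2.996.
(For δ > 0 the lower-tail rejection region contributes negligibly to power, so the one-term inversion is standard.)
δ = d·√(n/2) ⇒ n = 2(δ/d)² = 2 × (2.996 / 0.19)² = 497.42.
Rounding up, n = 498 per group.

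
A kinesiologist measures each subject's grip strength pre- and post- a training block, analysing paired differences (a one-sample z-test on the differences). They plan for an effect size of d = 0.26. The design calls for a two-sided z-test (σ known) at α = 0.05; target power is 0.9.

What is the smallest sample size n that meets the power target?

n = 156

For power 0.9 need Φ(δ − z_{0.025}) = 0.9, so δ = z_{0.025} + z_{0.10} = 1.960 + 1.282 = 3.242.
(For δ > 0 the lower-tail rejection region contributes negligibly to power, so the one-term inversion is standard.)
δ = d·√n ⇒ n = (δ/d)² = (3.242 / 0.26)² = 155.44.
Rounding up, n = 156.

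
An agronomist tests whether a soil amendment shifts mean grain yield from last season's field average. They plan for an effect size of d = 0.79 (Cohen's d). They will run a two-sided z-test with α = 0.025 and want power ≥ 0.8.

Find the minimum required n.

Set Φ(δ − 2.241) = 0.8; then δ − 2.241 = Φ⁻¹(0.8) = 0.842, giving δ = 3.083.
(The Φ(−δ − z_{α/2}) term is vanishingly small for δ > 0 and is dropped in the standard sample-size formula.)
δ = d·√n ⇒ n = (δ/d)² = (3.083 / 0.79)² = 15.23.
Rounding up, n = 16.

n = 16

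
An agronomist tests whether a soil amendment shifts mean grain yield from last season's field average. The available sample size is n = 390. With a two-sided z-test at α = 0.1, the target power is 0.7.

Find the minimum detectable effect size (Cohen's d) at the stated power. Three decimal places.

Required noncentrality: δ = z_{0.05} + z_{0.30} = 1.645 + 0.524 = 2.169.
(The second rejection-region term Φ(−δ − z_{α/2}) is negligible and dropped.)
δ = d·√n ⇒ d = δ/√n = 2.169/√390 = 0.1098.

d ≈ 0.110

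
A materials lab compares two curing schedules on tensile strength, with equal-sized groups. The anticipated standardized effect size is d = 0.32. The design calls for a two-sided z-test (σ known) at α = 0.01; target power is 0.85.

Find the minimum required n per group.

Set Φ(δ − 2.576) = 0.85; then δ − 2.576 = Φ⁻¹(0.85) = 1.036, giving δ = 3.612.
(The Φ(−δ − z_{α/2}) term is vanishingly small for δ > 0 and is dropped in the standard sample-size formula.)
δ = d·√(n/2) ⇒ n = 2(δ/d)² = 2 × (3.612 / 0.32)² = 254.85.
Rounding up, n = 255 per group.

n = 255 per group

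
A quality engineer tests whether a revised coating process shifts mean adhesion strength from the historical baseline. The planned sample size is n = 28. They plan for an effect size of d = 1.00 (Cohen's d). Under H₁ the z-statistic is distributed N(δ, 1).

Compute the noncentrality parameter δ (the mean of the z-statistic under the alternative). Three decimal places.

δ ≈ 5.292

δ = d·√n = 1.00 × √28 = 5.2915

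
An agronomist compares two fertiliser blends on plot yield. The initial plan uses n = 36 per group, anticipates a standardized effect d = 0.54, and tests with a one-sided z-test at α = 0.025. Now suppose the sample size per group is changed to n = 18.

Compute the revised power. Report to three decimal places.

With n = 18 per group: δ = d·√(n/2) = 0.54 × √(18/2) = 1.6200. Critical value z_{0.025} = 1.960.
Revised power = P(Z > 1.960 − δ) = Φ(-0.340) = 0.3669.

Power ≈ 0.367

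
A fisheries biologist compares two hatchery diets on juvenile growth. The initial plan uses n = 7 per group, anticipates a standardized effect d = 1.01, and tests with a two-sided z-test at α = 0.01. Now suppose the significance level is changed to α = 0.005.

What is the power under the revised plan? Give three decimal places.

δ = d·√(n/2) = 1.01 × √(7/2) = 1.8895 (unchanged). New critical value: z_{0.0025} = 2.807.
Revised power = Φ(δ − 2.807) + Φ(−δ − 2.807) = Φ(-0.917) + Φ(-4.697) = 0.1794 + 0.0000 = 0.1794.

Power ≈ 0.179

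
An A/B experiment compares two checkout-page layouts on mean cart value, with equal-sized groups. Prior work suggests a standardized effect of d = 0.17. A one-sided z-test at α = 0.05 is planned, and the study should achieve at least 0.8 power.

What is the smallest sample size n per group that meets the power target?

Set Φ(δ − 1.645) = 0.8; then δ − 1.645 = Φ⁻¹(0.8) = 0.842, giving δ = 2.486.
δ = d·√(n/2) ⇒ n = 2(δ/d)² = 2 × (2.486 / 0.17)² = 427.86.
Rounding up, n = 428 per group.

n = 428 per group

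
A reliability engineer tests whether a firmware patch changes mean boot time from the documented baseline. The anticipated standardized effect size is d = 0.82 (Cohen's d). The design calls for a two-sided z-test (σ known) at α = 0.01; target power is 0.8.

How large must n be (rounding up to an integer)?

For power 0.8 need Φ(δ − z_{0.005}) = 0.8, so δ = z_{0.005} + z_{0.20} = 2.576 + 0.842 = 3.417.
(For δ > 0 the lower-tail rejection region contributes negligibly to power, so the one-term inversion is standard.)
δ = d·√n ⇒ n = (δ/d)² = (3.417 / 0.82)² = 17.37.
Rounding up, n = 18.

n = 18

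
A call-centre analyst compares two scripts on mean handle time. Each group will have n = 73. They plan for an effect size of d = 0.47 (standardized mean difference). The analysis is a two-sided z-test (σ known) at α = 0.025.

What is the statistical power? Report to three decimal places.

Noncentrality parameter: δ = d·√(n/2) = 0.47 × √(73/2) = 2.8395
Two-sided α = 0.025 → critical value z_{0.0125} = 2.241.
Power = Φ(δ − 2.241) + Φ(−δ − 2.241) = Φ(0.598) + Φ(-5.081) = 0.7251 + 0.0000 = 0.7251.

Power ≈ 0.725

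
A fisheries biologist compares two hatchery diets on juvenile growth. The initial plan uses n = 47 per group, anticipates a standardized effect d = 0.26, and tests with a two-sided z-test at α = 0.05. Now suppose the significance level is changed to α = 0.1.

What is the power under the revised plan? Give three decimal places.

Power ≈ 0.352

δ = d·√(n/2) = 0.26 × √(47/2) = 1.2604 (unchanged). New critical value: z_{0.05} = 1.645.
Revised power = Φ(δ − 1.645) + Φ(−δ − 1.645) = Φ(-0.384) + Φ(-2.905) = 0.3503 + 0.0018 = 0.3522.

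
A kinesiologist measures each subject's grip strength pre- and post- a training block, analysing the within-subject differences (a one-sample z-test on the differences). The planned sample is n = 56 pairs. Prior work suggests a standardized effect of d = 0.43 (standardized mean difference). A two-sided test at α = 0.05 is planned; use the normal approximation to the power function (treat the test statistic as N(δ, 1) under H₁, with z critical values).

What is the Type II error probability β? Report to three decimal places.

β ≈ 0.104

Noncentrality parameter: δ = d·√n = 0.43 × √56 = 3.2178
Critical value for a two-sided test at α = 0.05: z_{α/2} = 1.960.
Power = Φ(δ − 1.960) + Φ(−δ − 1.960) = Φ(1.258) + Φ(-5.178) = 0.8958 + 0.0000 = 0.8958.
Type II error: β = 1 − power = 1 − 0.8958 = 0.1042.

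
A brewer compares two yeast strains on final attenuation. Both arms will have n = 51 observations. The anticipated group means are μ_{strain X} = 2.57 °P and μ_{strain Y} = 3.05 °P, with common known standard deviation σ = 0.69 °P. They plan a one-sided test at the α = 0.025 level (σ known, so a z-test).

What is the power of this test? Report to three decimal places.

Standardized effect: d = |μ_{strain X} − μ_{strain Y}| / σ = |2.57 − 3.05| / 0.69 = 0.6957
Noncentrality parameter: δ = d·√(n/2) = 0.6957 × √(51/2) = 3.5129
Critical value for a one-sided test at α = 0.025: z_α = 1.960.
Power = Φ(δ − 1.960) = Φ(1.553) = 0.9398.

Power ≈ 0.940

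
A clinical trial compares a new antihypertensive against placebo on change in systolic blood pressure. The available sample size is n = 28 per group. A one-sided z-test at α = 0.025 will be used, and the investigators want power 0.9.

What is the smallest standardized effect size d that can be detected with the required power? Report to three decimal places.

d ≈ 0.866

Required noncentrality: δ = z_{0.025} + z_{0.10} = 1.960 + 1.282 = 3.242.
δ = d·√(n/2) ⇒ d = δ/√(n/2) = 3.242/√(28/2) = 0.8663.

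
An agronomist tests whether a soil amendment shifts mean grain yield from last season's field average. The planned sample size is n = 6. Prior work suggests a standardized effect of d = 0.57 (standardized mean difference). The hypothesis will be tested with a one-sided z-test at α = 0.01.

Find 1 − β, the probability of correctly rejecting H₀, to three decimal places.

Power ≈ 0.176

Noncentrality parameter: δ = d·√n = 0.57 × √6 = 1.3962
One-sided α = 0.01 → critical value z_{0.01} = 2.326.
Power = Φ(δ − 2.326) = Φ(-0.930) = 0.1761.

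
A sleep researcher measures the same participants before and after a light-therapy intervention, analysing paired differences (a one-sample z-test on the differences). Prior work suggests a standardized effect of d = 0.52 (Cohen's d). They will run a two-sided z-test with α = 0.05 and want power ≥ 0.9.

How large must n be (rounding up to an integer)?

n = 39

For power 0.9 need Φ(δ − z_{0.025}) = 0.9, so δ = z_{0.025} + z_{0.10} = 1.960 + 1.282 = 3.242.
(For δ > 0 the lower-tail rejection region contributes negligibly to power, so the one-term inversion is standard.)
δ = d·√n ⇒ n = (δ/d)² = (3.242 / 0.52)² = 38.86.
Rounding up, n = 39.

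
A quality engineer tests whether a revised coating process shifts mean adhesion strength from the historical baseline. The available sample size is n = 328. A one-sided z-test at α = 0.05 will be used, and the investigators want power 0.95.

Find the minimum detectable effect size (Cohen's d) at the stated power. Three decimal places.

d ≈ 0.182

Need Φ(δ − 1.645) = 0.95, so δ = 1.645 + 1.645 = 3.290.
δ = d·√n ⇒ d = δ/√n = 3.290/√328 = 0.1816.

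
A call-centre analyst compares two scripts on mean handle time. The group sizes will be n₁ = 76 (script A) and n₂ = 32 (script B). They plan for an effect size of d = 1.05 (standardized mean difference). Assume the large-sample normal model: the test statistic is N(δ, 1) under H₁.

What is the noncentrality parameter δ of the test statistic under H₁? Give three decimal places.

δ ≈ 4.983

The noncentrality parameter scales effect size by the design's sample-size factor: δ = d / √(1/n₁ + 1/n₂) = 1.05 / √(1/76 + 1/32) = 4.9826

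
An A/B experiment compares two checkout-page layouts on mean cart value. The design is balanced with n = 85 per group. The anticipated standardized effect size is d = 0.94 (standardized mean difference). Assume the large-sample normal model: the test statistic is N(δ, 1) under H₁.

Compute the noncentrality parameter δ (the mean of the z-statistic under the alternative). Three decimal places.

δ = d·√(n/2) = 0.94 × √(85/2) = 6.1281

δ ≈ 6.128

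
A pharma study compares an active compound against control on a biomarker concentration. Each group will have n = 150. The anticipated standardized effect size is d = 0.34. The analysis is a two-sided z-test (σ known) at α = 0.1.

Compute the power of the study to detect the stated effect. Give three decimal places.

Power ≈ 0.903

Noncentrality parameter: δ = d·√(n/2) = 0.34 × √(150/2) = 2.9445
Two-sided α = 0.1 → critical value z_{0.05} = 1.645.
Power = Φ(δ − 1.645) + Φ(−δ − 1.645) = Φ(1.300) + Φ(-4.589) = 0.9031 + 0.0000 = 0.9031.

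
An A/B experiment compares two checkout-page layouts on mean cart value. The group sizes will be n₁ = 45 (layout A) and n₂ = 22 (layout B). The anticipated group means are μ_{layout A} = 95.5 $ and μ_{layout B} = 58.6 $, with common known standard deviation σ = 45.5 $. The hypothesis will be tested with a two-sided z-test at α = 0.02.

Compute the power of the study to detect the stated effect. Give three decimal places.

Standardized effect: d = |μ_{layout A} − μ_{layout B}| / σ = |95.5 − 58.6| / 45.5 = 0.8110
Noncentrality parameter: δ = d / √(1/n₁ + 1/n₂) = 0.8110 / √(1/45 + 1/22) = 3.1174
Two-sided α = 0.02 → critical value z_{0.01} = 2.326.
Power = Φ(δ − 2.326) + Φ(−δ − 2.326) = Φ(0.791) + Φ(-5.444) = 0.7855 + 0.0000 = 0.7855.

Power ≈ 0.786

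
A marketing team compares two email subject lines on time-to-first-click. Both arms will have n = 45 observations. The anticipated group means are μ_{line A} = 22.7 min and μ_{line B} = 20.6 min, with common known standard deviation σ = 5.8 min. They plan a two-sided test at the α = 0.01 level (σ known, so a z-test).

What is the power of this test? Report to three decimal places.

Power ≈ 0.195

Standardized effect: d = |μ_{line A} − μ_{line B}| / σ = |22.7 − 20.6| / 5.8 = 0.3621
Noncentrality parameter: λ = d·√(n/2) = 0.3621 × √(45/2) = 1.7174
Critical value for a two-sided test at α = 0.01: z_{α/2} = 2.576.
Power = Φ(λ − 2.576) + Φ(−λ − 2.576) = Φ(-0.858) + Φ(-4.293) = 0.1953 + 0.0000 = 0.1953.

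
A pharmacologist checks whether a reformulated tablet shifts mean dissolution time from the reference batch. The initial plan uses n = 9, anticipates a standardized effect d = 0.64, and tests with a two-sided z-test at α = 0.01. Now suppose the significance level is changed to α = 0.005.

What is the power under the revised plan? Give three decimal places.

Power ≈ 0.188

δ = d·√n = 0.64 × √9 = 1.9200 (unchanged). New critical value: z_{0.0025} = 2.807.
Revised power = Φ(δ − 2.807) + Φ(−δ − 2.807) = Φ(-0.887) + Φ(-4.727) = 0.1875 + 0.0000 = 0.1875.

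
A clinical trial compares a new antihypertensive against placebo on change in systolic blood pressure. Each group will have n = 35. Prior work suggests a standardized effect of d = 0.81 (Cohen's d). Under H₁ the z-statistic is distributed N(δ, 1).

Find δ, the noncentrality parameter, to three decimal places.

δ ≈ 3.388

δ = d·√(n/2) = 0.81 × √(35/2) = 3.3885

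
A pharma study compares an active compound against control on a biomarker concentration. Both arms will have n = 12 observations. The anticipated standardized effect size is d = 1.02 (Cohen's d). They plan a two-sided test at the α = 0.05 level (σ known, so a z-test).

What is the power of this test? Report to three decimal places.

Power ≈ 0.705

Noncentrality parameter: δ = d·√(n/2) = 1.02 × √(12/2) = 2.4985
Critical value for a two-sided test at α = 0.05: z_{α/2} = 1.960.
Power = Φ(δ − 1.960) + Φ(−δ − 1.960) = Φ(0.539) + Φ(-4.458) = 0.7049 + 0.0000 = 0.7049.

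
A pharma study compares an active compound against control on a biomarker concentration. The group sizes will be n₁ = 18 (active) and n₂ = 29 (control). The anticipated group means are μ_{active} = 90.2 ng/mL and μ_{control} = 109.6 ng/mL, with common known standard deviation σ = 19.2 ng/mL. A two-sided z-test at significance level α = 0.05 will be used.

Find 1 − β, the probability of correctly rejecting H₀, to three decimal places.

Power ≈ 0.920

Standardized effect: d = |μ_{active} − μ_{control}| / σ = |90.2 − 109.6| / 19.2 = 1.0104
Noncentrality parameter: δ = d / √(1/n₁ + 1/n₂) = 1.0104 / √(1/18 + 1/29) = 3.3673
Critical value for a two-sided test at α = 0.05: z_{α/2} = 1.960.
Power = Φ(δ − 1.960) + Φ(−δ − 1.960) = Φ(1.407) + Φ(-5.327) = 0.9203 + 0.0000 = 0.9203.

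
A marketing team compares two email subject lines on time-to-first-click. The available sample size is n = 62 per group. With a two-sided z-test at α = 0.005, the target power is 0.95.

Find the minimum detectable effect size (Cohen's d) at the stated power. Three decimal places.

Required noncentrality: δ = z_{0.0025} + z_{0.05} = 2.807 + 1.645 = 4.452.
(Lower-tail contribution to power is negligible for δ > 0.)
δ = d·√(n/2) ⇒ d = δ/√(n/2) = 4.452/√(62/2) = 0.7996.

d ≈ 0.800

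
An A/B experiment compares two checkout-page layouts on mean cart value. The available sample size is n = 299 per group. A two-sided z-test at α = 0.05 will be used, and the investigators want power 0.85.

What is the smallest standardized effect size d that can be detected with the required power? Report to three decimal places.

Required noncentrality: δ = z_{0.025} + z_{0.15} = 1.960 + 1.036 = 2.996.
(Lower-tail contribution to power is negligible for δ > 0.)
δ = d·√(n/2) ⇒ d = δ/√(n/2) = 2.996/√(299/2) = 0.2451.

d ≈ 0.245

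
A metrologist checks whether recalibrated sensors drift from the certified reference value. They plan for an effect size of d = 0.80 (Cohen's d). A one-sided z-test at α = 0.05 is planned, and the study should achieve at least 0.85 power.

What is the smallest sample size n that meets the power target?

n = 12

Set Φ(δ − 1.645) = 0.85; then δ − 1.645 = Φ⁻¹(0.85) = 1.036, giving δ = 2.681.
δ = d·√n ⇒ n = (δ/d)² = (2.681 / 0.80)² = 11.23.
Round up to the next whole unit.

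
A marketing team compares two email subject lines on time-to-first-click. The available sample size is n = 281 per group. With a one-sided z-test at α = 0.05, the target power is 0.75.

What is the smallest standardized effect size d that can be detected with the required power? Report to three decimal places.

d ≈ 0.196

Required noncentrality: δ = z_{0.05} + z_{0.25} = 1.645 + 0.674 = 2.319.
δ = d·√(n/2) ⇒ d = δ/√(n/2) = 2.319/√(281/2) = 0.1957.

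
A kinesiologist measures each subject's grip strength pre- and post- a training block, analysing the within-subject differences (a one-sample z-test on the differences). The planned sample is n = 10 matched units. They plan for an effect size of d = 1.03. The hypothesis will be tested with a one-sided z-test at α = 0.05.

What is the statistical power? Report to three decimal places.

Power ≈ 0.947

Noncentrality parameter: δ = d·√n = 1.03 × √10 = 3.2571
One-sided α = 0.05 → critical value z_{0.05} = 1.645.
Power = P(Z > 1.645 − δ) = Φ(1.612) = 0.9466.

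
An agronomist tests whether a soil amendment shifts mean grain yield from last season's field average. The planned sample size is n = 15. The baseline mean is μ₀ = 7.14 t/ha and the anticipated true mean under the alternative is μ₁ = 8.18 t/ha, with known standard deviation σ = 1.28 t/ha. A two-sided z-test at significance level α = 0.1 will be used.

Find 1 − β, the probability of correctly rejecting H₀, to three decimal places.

Standardized effect: d = |μ₁ − μ₀| / σ = |8.18 − 7.14| / 1.28 = 0.8125
Noncentrality parameter: δ = d·√n = 0.8125 × √15 = 3.1468
Two-sided α = 0.1 → critical value z_{0.05} = 1.645.
Power = Φ(δ − 1.645) + Φ(−δ − 1.645) = Φ(1.502) + Φ(-4.792) = 0.9334 + 0.0000 = 0.9334.

Power ≈ 0.933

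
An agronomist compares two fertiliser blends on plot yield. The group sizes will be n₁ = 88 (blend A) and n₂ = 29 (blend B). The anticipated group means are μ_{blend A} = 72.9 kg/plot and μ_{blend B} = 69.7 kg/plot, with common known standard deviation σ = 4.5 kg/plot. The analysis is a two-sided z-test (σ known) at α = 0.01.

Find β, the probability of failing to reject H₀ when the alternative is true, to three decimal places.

Standardized effect: d = |μ_{blend A} − μ_{blend B}| / σ = |72.9 − 69.7| / 4.5 = 0.7111
Noncentrality parameter: δ = d / √(1/n₁ + 1/n₂) = 0.7111 / √(1/88 + 1/29) = 3.3211
Critical value for a two-sided test at α = 0.01: z_{α/2} = 2.576.
Power = Φ(δ − 2.576) + Φ(−δ − 2.576) = Φ(0.745) + Φ(-5.897) = 0.7720 + 0.0000 = 0.7720.
Type II error: β = 1 − power = 1 − 0.7720 = 0.2280.

β ≈ 0.228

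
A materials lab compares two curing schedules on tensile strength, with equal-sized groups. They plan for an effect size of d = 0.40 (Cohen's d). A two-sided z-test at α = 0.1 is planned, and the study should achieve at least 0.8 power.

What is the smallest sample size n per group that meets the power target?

Set Φ(δ − 1.645) = 0.8; then δ − 1.645 = Φ⁻¹(0.8) = 0.842, giving δ = 2.486.
(For δ > 0 the lower-tail rejection region contributes negligibly to power, so the one-term inversion is standard.)
δ = d·√(n/2) ⇒ n = 2(δ/d)² = 2 × (2.486 / 0.40)² = 77.28.
Rounding up, n = 78 per group.

n = 78 per group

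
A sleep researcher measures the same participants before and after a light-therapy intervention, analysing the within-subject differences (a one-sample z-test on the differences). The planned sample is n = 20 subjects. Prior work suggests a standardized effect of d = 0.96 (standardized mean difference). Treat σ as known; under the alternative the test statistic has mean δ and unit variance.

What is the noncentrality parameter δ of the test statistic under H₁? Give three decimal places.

δ ≈ 4.293

The noncentrality parameter scales effect size by the design's sample-size factor: δ = d·√n = 0.96 × √20 = 4.2933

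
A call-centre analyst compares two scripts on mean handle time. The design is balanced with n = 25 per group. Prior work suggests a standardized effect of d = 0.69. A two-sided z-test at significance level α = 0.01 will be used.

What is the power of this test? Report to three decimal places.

Noncentrality parameter: δ = d·√(n/2) = 0.69 × √(25/2) = 2.4395
Two-sided α = 0.01 → critical value z_{0.005} = 2.576.
Power = Φ(δ − 2.576) + Φ(−δ − 2.576) = Φ(-0.136) + Φ(-5.015) = 0.4458 + 0.0000 = 0.4458.

Power ≈ 0.446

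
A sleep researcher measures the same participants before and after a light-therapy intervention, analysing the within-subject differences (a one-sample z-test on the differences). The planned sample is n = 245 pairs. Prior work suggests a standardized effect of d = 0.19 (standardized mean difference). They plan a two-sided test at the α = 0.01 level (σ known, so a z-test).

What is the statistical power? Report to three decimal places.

Power ≈ 0.655

Noncentrality parameter: δ = d·√n = 0.19 × √245 = 2.9740
Critical value for a two-sided test at α = 0.01: z_{α/2} = 2.576.
Power = Φ(δ − 2.576) + Φ(−δ − 2.576) = Φ(0.398) + Φ(-5.550) = 0.6547 + 0.0000 = 0.6547.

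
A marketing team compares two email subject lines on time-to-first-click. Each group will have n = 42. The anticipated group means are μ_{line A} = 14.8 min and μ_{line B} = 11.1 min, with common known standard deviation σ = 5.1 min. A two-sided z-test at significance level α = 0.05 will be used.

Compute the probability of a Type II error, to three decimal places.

β ≈ 0.086

Standardized effect: d = |μ_{line A} − μ_{line B}| / σ = |14.8 − 11.1| / 5.1 = 0.7255
Noncentrality parameter: δ = d·√(n/2) = 0.7255 × √(42/2) = 3.3246
Critical value for a two-sided test at α = 0.05: z_{α/2} = 1.960.
Power = Φ(δ − 1.960) + Φ(−δ − 1.960) = Φ(1.365) + Φ(-5.285) = 0.9138 + 0.0000 = 0.9138.
Type II error: β = 1 − power = 1 − 0.9138 = 0.0862.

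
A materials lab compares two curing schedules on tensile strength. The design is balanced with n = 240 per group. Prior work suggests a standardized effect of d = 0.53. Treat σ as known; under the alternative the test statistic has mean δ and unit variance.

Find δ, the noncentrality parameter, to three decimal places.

δ ≈ 5.806

δ = d·√(n/2) = 0.53 × √(240/2) = 5.8059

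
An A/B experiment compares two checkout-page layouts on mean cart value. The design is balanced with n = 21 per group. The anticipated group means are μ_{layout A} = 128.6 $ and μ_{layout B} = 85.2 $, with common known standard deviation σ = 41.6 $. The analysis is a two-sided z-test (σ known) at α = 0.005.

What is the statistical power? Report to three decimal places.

Power ≈ 0.717

Standardized effect: d = |μ_{layout A} − μ_{layout B}| / σ = |128.6 − 85.2| / 41.6 = 1.0433
Noncentrality parameter: δ = d·√(n/2) = 1.0433 × √(21/2) = 3.3806
Two-sided α = 0.005 → critical value z_{0.0025} = 2.807.
Power = Φ(δ − 2.807) + Φ(−δ − 2.807) = Φ(0.574) + Φ(-6.188) = 0.7169 + 0.0000 = 0.7169.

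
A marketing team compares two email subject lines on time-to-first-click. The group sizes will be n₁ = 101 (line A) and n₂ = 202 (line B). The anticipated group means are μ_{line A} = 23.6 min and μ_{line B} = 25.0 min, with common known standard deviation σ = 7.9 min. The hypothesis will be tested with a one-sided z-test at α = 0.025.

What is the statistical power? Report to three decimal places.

Power ≈ 0.307

Standardized effect: d = |μ_{line A} − μ_{line B}| / σ = |23.6 − 25.0| / 7.9 = 0.1772
Noncentrality parameter: δ = d / √(1/n₁ + 1/n₂) = 0.1772 / √(1/101 + 1/202) = 1.4542
Critical value for a one-sided test at α = 0.025: z_α = 1.960.
Power = Φ(δ − 1.960) = Φ(-0.506) = 0.3065.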